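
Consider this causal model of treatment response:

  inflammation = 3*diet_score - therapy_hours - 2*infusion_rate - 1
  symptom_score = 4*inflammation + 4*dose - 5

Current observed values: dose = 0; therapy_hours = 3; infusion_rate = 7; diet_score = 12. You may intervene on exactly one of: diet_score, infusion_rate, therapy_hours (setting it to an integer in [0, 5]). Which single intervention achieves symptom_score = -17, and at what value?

Intervening on diet_score: with other inputs at their observed values, symptom_score = 12*diet_score - 77. Solving for -17 gives diet_score = 5, within [0, 5].
Intervening on infusion_rate: symptom_score = -8*infusion_rate + 123. Reaching -17 requires infusion_rate = 35/2, not an integer.
Intervening on therapy_hours: symptom_score = -4*therapy_hours + 79. Reaching -17 requires therapy_hours = 24, outside [0, 5].

set diet_score = 5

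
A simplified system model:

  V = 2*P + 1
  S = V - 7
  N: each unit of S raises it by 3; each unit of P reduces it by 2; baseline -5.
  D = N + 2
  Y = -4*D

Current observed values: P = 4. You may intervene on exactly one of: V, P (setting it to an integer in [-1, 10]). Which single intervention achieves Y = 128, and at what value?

Intervening on V: with other inputs at their observed values, Y = -12*V + 128. Solving for 128 gives V = 0, within [-1, 10].
Intervening on P: Y = -16*P + 84. Reaching 128 requires P = -11/4, not an integer.

set V = 0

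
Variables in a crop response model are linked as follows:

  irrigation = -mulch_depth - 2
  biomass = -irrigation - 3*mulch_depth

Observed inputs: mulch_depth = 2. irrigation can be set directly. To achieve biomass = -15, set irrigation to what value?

irrigation = 9

Intervening on irrigation fixes its value directly, overriding its dependence on mulch_depth.
Substituting into the biomass equation gives biomass = -irrigation - 6.
Solve -irrigation - 6 = -15: irrigation = (-15 + 6) / -1 = 9.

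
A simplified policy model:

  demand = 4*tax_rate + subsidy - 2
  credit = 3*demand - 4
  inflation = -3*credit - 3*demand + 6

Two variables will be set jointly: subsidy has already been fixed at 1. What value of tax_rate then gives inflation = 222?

tax_rate = -4

With subsidy held at 1:
Substituting into the demand equation gives demand = 4*tax_rate - 1.
Substituting into the credit equation gives credit = 12*tax_rate - 7.
This gives inflation = -48*tax_rate + 30.
Solve -48*tax_rate + 30 = 222: tax_rate = (222 - 30) / -48 = -4.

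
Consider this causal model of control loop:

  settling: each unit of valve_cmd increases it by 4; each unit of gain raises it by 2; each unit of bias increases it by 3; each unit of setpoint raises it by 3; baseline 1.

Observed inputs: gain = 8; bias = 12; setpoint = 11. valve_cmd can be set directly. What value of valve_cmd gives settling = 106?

valve_cmd = 5

Substituting into the settling equation gives settling = 4*valve_cmd + 86.
Solve 4*valve_cmd + 86 = 106: valve_cmd = (106 - 86) / 4 = 5.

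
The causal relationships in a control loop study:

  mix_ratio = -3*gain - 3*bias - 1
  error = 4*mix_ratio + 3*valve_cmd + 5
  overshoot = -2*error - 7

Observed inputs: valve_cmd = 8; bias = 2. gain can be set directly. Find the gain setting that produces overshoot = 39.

gain = 2

Substituting into the mix_ratio equation gives mix_ratio = -3*gain - 7.
Substituting into the error equation gives error = -12*gain + 1.
overshoot becomes 24*gain - 9.
Solve 24*gain - 9 = 39: gain = (39 + 9) / 24 = 2.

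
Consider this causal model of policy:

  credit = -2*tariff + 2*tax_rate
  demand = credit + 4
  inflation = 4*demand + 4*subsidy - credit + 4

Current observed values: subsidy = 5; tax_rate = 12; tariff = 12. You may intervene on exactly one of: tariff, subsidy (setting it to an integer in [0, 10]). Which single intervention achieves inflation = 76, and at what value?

Intervening on tariff: with other inputs at their observed values, inflation = -6*tariff + 112. Solving for 76 gives tariff = 6, within [0, 10].
Intervening on subsidy: inflation = 4*subsidy + 20. Reaching 76 requires subsidy = 14, outside [0, 10].

set tariff = 6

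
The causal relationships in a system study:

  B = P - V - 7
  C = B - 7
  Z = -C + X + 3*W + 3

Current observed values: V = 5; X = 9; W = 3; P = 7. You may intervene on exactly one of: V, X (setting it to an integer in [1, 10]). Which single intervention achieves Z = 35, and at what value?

Intervening on V: with other inputs at their observed values, Z = V + 28. Solving for 35 gives V = 7, within [1, 10].
Intervening on X: Z = X + 24. Reaching 35 requires X = 11, outside [1, 10].

set V = 7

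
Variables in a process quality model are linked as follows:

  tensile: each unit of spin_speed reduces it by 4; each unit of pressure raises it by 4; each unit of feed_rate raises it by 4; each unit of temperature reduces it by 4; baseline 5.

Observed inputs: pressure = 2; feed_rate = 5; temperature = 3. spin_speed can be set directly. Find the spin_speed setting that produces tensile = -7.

spin_speed = 7

Substituting into the tensile equation gives tensile = -4*spin_speed + 21.
Solve -4*spin_speed + 21 = -7: spin_speed = (-7 - 21) / -4 = 7.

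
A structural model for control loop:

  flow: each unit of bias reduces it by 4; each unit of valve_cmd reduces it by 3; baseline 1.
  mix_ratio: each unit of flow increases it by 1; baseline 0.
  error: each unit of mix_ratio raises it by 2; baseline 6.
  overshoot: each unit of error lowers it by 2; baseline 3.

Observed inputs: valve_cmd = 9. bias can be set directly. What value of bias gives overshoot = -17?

bias = -7

Substituting into the flow equation gives flow = -4*bias - 26.
mix_ratio becomes -4*bias - 26.
Substituting into the error equation gives error = -8*bias - 46.
overshoot becomes 16*bias + 95.
Solve 16*bias + 95 = -17: bias = (-17 - 95) / 16 = -7.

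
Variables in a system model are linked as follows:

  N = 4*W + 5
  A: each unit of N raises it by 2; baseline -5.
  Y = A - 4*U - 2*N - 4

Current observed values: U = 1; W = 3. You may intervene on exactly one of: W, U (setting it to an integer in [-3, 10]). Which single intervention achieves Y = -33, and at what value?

Intervening on W: the paths from W to Y cancel (net effect zero), leaving Y = -13; -33 is unreachable this way.
Intervening on U: with other inputs at their observed values, Y = -4*U - 9. Solving for -33 gives U = 6, within [-3, 10].

set U = 6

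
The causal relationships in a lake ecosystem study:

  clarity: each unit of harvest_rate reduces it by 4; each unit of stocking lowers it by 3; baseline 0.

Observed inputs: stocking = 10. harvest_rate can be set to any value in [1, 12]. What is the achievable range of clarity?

Substituting into the clarity equation gives clarity = -4*harvest_rate - 30.
Linear in harvest_rate, so extremes are at the endpoints: harvest_rate = 1 gives clarity = -34; harvest_rate = 12 gives clarity = -78.

-78 to -34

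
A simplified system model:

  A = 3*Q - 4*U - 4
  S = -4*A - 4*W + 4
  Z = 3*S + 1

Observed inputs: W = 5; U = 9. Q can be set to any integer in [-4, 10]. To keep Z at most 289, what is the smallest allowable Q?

Substituting into the A equation gives A = 3*Q - 40.
Substituting into the S equation gives S = -12*Q + 144.
Z becomes -36*Q + 433.
Require -36*Q + 433 ≤ 289, so Q ≥ 4.
The smallest integer in [-4, 10] satisfying this is 4.

Q = 4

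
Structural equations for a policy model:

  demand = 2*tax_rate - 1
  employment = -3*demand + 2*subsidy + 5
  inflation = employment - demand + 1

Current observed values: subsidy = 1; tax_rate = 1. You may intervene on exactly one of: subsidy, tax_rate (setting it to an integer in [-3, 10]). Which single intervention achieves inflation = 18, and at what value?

Intervening on subsidy: with other inputs at their observed values, inflation = 2*subsidy + 2. Solving for 18 gives subsidy = 8, within [-3, 10].
Intervening on tax_rate: inflation = -8*tax_rate + 12. Reaching 18 requires tax_rate = -3/4, not an integer.

set subsidy = 8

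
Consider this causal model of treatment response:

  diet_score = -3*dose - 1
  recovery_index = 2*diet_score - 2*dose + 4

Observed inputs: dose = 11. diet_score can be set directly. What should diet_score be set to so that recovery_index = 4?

diet_score = 11

Intervening on diet_score fixes its value directly, overriding its dependence on dose.
Substituting into the recovery_index equation gives recovery_index = 2*diet_score - 18.
Solve 2*diet_score - 18 = 4: diet_score = (4 + 18) / 2 = 11.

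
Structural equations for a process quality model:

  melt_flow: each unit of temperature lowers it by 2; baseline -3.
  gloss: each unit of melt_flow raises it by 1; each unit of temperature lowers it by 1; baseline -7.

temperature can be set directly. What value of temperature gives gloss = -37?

Substituting into the gloss equation gives gloss = -3*temperature - 10.
Solve -3*temperature - 10 = -37: temperature = (-37 + 10) / -3 = 9.

temperature = 9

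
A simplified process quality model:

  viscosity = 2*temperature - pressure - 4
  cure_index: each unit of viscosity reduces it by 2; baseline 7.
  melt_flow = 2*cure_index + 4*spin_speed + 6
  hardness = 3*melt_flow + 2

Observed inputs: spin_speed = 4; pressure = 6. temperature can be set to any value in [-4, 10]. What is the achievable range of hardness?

-10 to 326

Substituting into the viscosity equation gives viscosity = 2*temperature - 10.
Substituting into the cure_index equation gives cure_index = -4*temperature + 27.
melt_flow becomes -8*temperature + 76.
hardness becomes -24*temperature + 230.
Linear in temperature, so extremes are at the endpoints: temperature = -4 gives hardness = 326; temperature = 10 gives hardness = -10.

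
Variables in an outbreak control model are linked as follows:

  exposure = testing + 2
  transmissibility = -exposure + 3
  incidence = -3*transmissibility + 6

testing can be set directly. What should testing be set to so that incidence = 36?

Substituting into the transmissibility equation gives transmissibility = -testing + 1.
So incidence = 3*testing + 3.
Solve 3*testing + 3 = 36: testing = (36 - 3) / 3 = 11.

testing = 11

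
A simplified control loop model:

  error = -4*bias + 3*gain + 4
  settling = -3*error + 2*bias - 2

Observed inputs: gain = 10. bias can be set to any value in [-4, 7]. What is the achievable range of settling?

Substituting into the error equation gives error = -4*bias + 34.
So settling = 14*bias - 104.
Linear in bias, so extremes are at the endpoints: bias = -4 gives settling = -160; bias = 7 gives settling = -6.

-160 to -6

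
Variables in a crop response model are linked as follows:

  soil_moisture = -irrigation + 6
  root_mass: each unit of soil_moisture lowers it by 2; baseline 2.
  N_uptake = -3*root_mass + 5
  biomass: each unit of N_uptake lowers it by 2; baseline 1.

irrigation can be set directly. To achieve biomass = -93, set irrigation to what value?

irrigation = -2

Substituting into the root_mass equation gives root_mass = 2*irrigation - 10.
This gives N_uptake = -6*irrigation + 35.
So biomass = 12*irrigation - 69.
Solve 12*irrigation - 69 = -93: irrigation = (-93 + 69) / 12 = -2.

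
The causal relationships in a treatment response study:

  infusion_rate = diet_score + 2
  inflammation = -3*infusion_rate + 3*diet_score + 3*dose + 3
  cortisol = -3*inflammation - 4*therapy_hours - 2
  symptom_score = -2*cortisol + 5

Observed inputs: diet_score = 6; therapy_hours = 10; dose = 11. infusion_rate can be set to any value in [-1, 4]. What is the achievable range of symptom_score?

341 to 431

Intervening on infusion_rate fixes its value directly, overriding its dependence on diet_score.
Substituting into the inflammation equation gives inflammation = -3*infusion_rate + 54.
Substituting into the cortisol equation gives cortisol = 9*infusion_rate - 204.
Substituting into the symptom_score equation gives symptom_score = -18*infusion_rate + 413.
Linear in infusion_rate, so extremes are at the endpoints: infusion_rate = -1 gives symptom_score = 431; infusion_rate = 4 gives symptom_score = 341.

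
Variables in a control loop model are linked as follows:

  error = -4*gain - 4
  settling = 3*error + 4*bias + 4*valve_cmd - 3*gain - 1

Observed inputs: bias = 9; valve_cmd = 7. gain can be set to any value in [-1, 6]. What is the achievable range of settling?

-39 to 66

Substituting into the settling equation gives settling = -15*gain + 51.
Linear in gain, so extremes are at the endpoints: gain = -1 gives settling = 66; gain = 6 gives settling = -39.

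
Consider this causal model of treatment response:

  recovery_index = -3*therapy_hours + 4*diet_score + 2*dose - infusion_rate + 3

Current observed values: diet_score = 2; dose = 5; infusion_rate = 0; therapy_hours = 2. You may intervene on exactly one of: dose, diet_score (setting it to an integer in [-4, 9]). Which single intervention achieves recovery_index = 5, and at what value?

Intervening on dose: with other inputs at their observed values, recovery_index = 2*dose + 5. Solving for 5 gives dose = 0, within [-4, 9].
Intervening on diet_score: recovery_index = 4*diet_score + 7. Reaching 5 requires diet_score = -1/2, not an integer.

set dose = 0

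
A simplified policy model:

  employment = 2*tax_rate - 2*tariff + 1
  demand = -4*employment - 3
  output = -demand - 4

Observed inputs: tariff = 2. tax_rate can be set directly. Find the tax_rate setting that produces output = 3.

tax_rate = 2

Substituting into the employment equation gives employment = 2*tax_rate - 3.
Substituting into the demand equation gives demand = -8*tax_rate + 9.
So output = 8*tax_rate - 13.
Solve 8*tax_rate - 13 = 3: tax_rate = (3 + 13) / 8 = 2.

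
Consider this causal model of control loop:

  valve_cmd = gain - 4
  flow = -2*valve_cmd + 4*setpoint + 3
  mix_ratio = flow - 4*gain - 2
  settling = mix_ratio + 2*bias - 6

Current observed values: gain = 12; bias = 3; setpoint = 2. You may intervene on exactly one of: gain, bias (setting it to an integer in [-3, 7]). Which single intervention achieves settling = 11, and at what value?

Intervening on gain: with other inputs at their observed values, settling = -6*gain + 17. Solving for 11 gives gain = 1, within [-3, 7].
Intervening on bias: settling = 2*bias - 61. Reaching 11 requires bias = 36, outside [-3, 7].

set gain = 1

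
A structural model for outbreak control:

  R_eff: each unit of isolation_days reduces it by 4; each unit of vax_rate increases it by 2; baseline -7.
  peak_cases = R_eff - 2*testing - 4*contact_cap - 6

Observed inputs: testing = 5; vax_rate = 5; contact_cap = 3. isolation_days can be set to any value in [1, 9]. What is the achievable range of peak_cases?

-61 to -29

Substituting into the R_eff equation gives R_eff = -4*isolation_days + 3.
This gives peak_cases = -4*isolation_days - 25.
Linear in isolation_days, so extremes are at the endpoints: isolation_days = 1 gives peak_cases = -29; isolation_days = 9 gives peak_cases = -61.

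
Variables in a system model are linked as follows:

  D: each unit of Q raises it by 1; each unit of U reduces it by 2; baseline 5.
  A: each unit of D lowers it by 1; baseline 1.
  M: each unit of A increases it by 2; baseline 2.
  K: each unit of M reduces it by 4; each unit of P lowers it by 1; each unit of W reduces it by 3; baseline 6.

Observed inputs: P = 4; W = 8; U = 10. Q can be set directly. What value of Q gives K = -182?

Q = -3

Substituting into the D equation gives D = Q - 15.
So A = -Q + 16.
M becomes -2*Q + 34.
K becomes 8*Q - 158.
Solve 8*Q - 158 = -182: Q = (-182 + 158) / 8 = -3.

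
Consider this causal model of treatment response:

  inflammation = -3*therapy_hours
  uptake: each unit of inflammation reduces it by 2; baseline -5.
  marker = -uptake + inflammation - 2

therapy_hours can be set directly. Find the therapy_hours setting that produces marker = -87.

therapy_hours = 10

Substituting into the uptake equation gives uptake = 6*therapy_hours - 5.
Substituting into the marker equation gives marker = -9*therapy_hours + 3.
Solve -9*therapy_hours + 3 = -87: therapy_hours = (-87 - 3) / -9 = 10.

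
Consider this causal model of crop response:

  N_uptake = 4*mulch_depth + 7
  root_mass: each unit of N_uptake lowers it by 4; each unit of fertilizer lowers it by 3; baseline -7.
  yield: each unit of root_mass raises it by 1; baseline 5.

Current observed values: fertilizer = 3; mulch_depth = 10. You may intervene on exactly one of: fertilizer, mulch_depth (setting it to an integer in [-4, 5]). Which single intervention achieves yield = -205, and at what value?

set fertilizer = 5

Intervening on fertilizer: with other inputs at their observed values, yield = -3*fertilizer - 190. Solving for -205 gives fertilizer = 5, within [-4, 5].
Intervening on mulch_depth: yield = -16*mulch_depth - 39. Reaching -205 requires mulch_depth = 83/8, not an integer.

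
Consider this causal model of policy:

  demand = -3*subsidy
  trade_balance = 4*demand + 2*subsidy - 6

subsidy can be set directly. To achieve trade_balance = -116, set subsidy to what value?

Substituting into the trade_balance equation gives trade_balance = -10*subsidy - 6.
Solve -10*subsidy - 6 = -116: subsidy = (-116 + 6) / -10 = 11.

subsidy = 11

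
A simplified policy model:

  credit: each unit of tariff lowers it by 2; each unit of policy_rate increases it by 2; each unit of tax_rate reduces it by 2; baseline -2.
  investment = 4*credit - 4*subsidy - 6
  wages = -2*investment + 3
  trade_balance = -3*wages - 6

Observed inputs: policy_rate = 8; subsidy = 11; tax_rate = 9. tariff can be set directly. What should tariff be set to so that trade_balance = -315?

Substituting into the credit equation gives credit = -2*tariff - 4.
This gives investment = -8*tariff - 66.
Substituting into the wages equation gives wages = 16*tariff + 135.
Substituting into the trade_balance equation gives trade_balance = -48*tariff - 411.
Solve -48*tariff - 411 = -315: tariff = (-315 + 411) / -48 = -2.

tariff = -2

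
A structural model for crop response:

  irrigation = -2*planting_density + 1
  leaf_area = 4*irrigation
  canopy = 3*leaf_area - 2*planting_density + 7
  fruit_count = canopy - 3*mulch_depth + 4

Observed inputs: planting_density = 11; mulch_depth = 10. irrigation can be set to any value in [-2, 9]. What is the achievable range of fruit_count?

Intervening on irrigation fixes its value directly, overriding its dependence on planting_density.
Substituting into the canopy equation gives canopy = 12*irrigation - 15.
fruit_count becomes 12*irrigation - 41.
Linear in irrigation, so extremes are at the endpoints: irrigation = -2 gives fruit_count = -65; irrigation = 9 gives fruit_count = 67.

-65 to 67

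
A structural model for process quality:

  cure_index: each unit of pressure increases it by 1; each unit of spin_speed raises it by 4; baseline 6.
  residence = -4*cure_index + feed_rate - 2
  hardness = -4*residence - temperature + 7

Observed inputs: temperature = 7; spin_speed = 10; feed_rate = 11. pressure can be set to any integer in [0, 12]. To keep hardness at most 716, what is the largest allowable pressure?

pressure = 1

Substituting into the cure_index equation gives cure_index = pressure + 46.
Substituting into the residence equation gives residence = -4*pressure - 175.
Substituting into the hardness equation gives hardness = 16*pressure + 700.
Require 16*pressure + 700 ≤ 716, so pressure ≤ 1.
The largest integer in [0, 12] satisfying this is 1.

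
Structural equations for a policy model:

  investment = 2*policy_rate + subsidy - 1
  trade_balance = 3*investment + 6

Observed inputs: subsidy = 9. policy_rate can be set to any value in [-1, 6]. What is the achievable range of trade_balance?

Substituting into the investment equation gives investment = 2*policy_rate + 8.
Substituting into the trade_balance equation gives trade_balance = 6*policy_rate + 30.
Linear in policy_rate, so extremes are at the endpoints: policy_rate = -1 gives trade_balance = 24; policy_rate = 6 gives trade_balance = 66.

24 to 66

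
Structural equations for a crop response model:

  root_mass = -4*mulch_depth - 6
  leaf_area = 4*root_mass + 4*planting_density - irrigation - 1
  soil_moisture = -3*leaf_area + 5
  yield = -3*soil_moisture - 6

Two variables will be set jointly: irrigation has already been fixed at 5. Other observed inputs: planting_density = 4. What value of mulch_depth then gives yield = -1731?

mulch_depth = 11

With irrigation held at 5:
Substituting into the leaf_area equation gives leaf_area = -16*mulch_depth - 14.
This gives soil_moisture = 48*mulch_depth + 47.
Substituting into the yield equation gives yield = -144*mulch_depth - 147.
Solve -144*mulch_depth - 147 = -1731: mulch_depth = (-1731 + 147) / -144 = 11.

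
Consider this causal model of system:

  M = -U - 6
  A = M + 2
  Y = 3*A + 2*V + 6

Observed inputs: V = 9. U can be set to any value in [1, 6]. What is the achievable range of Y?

Substituting into the A equation gives A = -U - 4.
Y becomes -3*U + 12.
Linear in U, so extremes are at the endpoints: U = 1 gives Y = 9; U = 6 gives Y = -6.

-6 to 9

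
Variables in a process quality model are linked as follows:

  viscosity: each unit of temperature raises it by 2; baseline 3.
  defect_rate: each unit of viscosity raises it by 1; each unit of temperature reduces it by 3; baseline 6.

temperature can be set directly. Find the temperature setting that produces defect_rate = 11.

temperature = -2

Substituting into the defect_rate equation gives defect_rate = -temperature + 9.
Solve -temperature + 9 = 11: temperature = (11 - 9) / -1 = -2.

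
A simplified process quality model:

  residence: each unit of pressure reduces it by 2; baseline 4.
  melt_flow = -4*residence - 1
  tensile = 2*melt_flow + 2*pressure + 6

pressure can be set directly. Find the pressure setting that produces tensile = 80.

pressure = 6

Substituting into the melt_flow equation gives melt_flow = 8*pressure - 17.
Substituting into the tensile equation gives tensile = 18*pressure - 28.
Solve 18*pressure - 28 = 80: pressure = (80 + 28) / 18 = 6.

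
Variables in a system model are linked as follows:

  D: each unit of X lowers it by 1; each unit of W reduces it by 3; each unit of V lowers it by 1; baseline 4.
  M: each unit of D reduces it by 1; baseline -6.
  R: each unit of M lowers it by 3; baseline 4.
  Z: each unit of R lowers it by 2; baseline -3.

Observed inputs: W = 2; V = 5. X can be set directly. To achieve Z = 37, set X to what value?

X = 7

Substituting into the D equation gives D = -X - 7.
M becomes X + 1.
This gives R = -3*X + 1.
Substituting into the Z equation gives Z = 6*X - 5.
Solve 6*X - 5 = 37: X = (37 + 5) / 6 = 7.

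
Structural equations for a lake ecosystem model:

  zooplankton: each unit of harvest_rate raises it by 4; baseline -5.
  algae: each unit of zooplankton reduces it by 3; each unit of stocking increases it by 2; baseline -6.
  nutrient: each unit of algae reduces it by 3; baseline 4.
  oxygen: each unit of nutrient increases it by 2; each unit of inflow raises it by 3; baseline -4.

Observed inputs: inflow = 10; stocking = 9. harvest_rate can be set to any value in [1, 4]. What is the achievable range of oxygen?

Substituting into the algae equation gives algae = -12*harvest_rate + 27.
This gives nutrient = 36*harvest_rate - 77.
Substituting into the oxygen equation gives oxygen = 72*harvest_rate - 128.
Linear in harvest_rate, so extremes are at the endpoints: harvest_rate = 1 gives oxygen = -56; harvest_rate = 4 gives oxygen = 160.

-56 to 160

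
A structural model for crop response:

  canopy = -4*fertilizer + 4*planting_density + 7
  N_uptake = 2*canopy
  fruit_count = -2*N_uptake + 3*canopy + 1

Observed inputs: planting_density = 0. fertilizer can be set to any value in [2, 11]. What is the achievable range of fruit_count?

2 to 38

Substituting into the canopy equation gives canopy = -4*fertilizer + 7.
N_uptake becomes -8*fertilizer + 14.
Substituting into the fruit_count equation gives fruit_count = 4*fertilizer - 6.
Linear in fertilizer, so extremes are at the endpoints: fertilizer = 2 gives fruit_count = 2; fertilizer = 11 gives fruit_count = 38.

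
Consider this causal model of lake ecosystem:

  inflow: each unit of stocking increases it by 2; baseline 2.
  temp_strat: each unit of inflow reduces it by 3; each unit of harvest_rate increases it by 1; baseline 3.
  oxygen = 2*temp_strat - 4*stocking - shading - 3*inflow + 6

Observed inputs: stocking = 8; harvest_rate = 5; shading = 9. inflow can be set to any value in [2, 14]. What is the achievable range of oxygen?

-145 to -37

Intervening on inflow fixes its value directly, overriding its dependence on stocking.
Substituting into the temp_strat equation gives temp_strat = -3*inflow + 8.
Substituting into the oxygen equation gives oxygen = -9*inflow - 19.
Linear in inflow, so extremes are at the endpoints: inflow = 2 gives oxygen = -37; inflow = 14 gives oxygen = -145.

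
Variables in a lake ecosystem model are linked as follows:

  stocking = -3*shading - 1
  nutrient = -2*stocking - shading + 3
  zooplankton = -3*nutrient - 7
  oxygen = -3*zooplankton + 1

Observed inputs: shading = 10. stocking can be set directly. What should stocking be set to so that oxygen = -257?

Intervening on stocking fixes its value directly, overriding its dependence on shading.
Substituting into the nutrient equation gives nutrient = -2*stocking - 7.
This gives zooplankton = 6*stocking + 14.
This gives oxygen = -18*stocking - 41.
Solve -18*stocking - 41 = -257: stocking = (-257 + 41) / -18 = 12.

stocking = 12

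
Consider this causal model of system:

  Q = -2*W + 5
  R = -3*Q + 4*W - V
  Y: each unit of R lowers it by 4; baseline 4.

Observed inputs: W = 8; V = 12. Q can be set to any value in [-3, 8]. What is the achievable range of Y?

Intervening on Q fixes its value directly, overriding its dependence on W.
Substituting into the R equation gives R = -3*Q + 20.
This gives Y = 12*Q - 76.
Linear in Q, so extremes are at the endpoints: Q = -3 gives Y = -112; Q = 8 gives Y = 20.

-112 to 20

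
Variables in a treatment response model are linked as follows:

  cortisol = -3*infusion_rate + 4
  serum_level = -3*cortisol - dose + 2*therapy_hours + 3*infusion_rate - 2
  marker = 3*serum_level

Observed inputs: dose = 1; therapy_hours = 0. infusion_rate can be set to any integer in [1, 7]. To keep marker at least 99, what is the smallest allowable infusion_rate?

infusion_rate = 4

Substituting into the serum_level equation gives serum_level = 12*infusion_rate - 15.
So marker = 36*infusion_rate - 45.
Require 36*infusion_rate - 45 ≥ 99, so infusion_rate ≥ 4.
The smallest integer in [1, 7] satisfying this is 4.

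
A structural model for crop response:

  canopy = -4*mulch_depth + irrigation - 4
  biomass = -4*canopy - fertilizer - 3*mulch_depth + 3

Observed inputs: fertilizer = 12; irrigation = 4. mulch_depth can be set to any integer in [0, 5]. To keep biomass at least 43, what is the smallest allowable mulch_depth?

Substituting into the canopy equation gives canopy = -4*mulch_depth.
Substituting into the biomass equation gives biomass = 13*mulch_depth - 9.
Require 13*mulch_depth - 9 ≥ 43, so mulch_depth ≥ 4.
The smallest integer in [0, 5] satisfying this is 4.

mulch_depth = 4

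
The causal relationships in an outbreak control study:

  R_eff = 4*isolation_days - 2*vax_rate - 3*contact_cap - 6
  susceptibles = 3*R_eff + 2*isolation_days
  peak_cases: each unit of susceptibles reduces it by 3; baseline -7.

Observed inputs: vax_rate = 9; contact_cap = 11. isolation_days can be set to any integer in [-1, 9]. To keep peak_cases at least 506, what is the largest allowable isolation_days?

Substituting into the R_eff equation gives R_eff = 4*isolation_days - 57.
Substituting into the susceptibles equation gives susceptibles = 14*isolation_days - 171.
Substituting into the peak_cases equation gives peak_cases = -42*isolation_days + 506.
Require -42*isolation_days + 506 ≥ 506, so isolation_days ≤ 0.
The largest integer in [-1, 9] satisfying this is 0.

isolation_days = 0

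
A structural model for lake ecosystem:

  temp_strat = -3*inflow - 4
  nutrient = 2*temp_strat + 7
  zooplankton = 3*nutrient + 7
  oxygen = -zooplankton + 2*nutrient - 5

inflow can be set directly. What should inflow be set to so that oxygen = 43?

inflow = 9

Substituting into the nutrient equation gives nutrient = -6*inflow - 1.
Substituting into the zooplankton equation gives zooplankton = -18*inflow + 4.
Substituting into the oxygen equation gives oxygen = 6*inflow - 11.
Solve 6*inflow - 11 = 43: inflow = (43 + 11) / 6 = 9.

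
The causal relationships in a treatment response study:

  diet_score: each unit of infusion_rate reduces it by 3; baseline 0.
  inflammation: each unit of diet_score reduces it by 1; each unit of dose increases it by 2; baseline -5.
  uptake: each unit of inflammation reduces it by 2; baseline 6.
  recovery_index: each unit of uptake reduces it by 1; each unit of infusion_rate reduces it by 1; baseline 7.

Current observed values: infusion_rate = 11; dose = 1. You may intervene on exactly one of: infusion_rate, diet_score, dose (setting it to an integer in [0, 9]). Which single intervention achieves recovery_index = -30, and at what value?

Intervening on infusion_rate: recovery_index = 5*infusion_rate - 5. Reaching -30 requires infusion_rate = -5, outside [0, 9].
Intervening on diet_score: with other inputs at their observed values, recovery_index = -2*diet_score - 16. Solving for -30 gives diet_score = 7, within [0, 9].
Intervening on dose: recovery_index = 4*dose + 46. Reaching -30 requires dose = -19, outside [0, 9].

set diet_score = 7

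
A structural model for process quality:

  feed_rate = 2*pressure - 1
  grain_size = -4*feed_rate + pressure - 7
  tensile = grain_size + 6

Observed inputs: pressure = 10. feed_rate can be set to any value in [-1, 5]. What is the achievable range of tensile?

Intervening on feed_rate fixes its value directly, overriding its dependence on pressure.
Substituting into the grain_size equation gives grain_size = -4*feed_rate + 3.
This gives tensile = -4*feed_rate + 9.
Linear in feed_rate, so extremes are at the endpoints: feed_rate = -1 gives tensile = 13; feed_rate = 5 gives tensile = -11.

-11 to 13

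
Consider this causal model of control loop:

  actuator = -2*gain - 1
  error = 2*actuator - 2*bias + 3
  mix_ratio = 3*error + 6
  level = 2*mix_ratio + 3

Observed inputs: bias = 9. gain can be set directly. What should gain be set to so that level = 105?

Substituting into the error equation gives error = -4*gain - 17.
So mix_ratio = -12*gain - 45.
Substituting into the level equation gives level = -24*gain - 87.
Solve -24*gain - 87 = 105: gain = (105 + 87) / -24 = -8.

gain = -8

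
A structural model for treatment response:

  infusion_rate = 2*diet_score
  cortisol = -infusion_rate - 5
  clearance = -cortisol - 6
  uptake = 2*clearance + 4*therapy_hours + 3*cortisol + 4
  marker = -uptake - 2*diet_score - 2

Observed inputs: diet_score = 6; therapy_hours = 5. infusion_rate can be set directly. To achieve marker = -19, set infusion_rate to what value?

infusion_rate = 2

Intervening on infusion_rate fixes its value directly, overriding its dependence on diet_score.
Substituting into the clearance equation gives clearance = infusion_rate - 1.
Substituting into the uptake equation gives uptake = -infusion_rate + 7.
marker becomes infusion_rate - 21.
Solve infusion_rate - 21 = -19: infusion_rate = (-19 + 21) / 1 = 2.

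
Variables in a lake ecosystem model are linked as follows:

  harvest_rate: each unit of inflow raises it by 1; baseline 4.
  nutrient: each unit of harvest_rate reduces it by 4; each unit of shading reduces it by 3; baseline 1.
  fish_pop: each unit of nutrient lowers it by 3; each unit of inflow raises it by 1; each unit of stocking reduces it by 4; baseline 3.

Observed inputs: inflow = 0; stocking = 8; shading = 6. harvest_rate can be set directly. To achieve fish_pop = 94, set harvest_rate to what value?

Intervening on harvest_rate fixes its value directly, overriding its dependence on inflow.
Substituting into the nutrient equation gives nutrient = -4*harvest_rate - 17.
Substituting into the fish_pop equation gives fish_pop = 12*harvest_rate + 22.
Solve 12*harvest_rate + 22 = 94: harvest_rate = (94 - 22) / 12 = 6.

harvest_rate = 6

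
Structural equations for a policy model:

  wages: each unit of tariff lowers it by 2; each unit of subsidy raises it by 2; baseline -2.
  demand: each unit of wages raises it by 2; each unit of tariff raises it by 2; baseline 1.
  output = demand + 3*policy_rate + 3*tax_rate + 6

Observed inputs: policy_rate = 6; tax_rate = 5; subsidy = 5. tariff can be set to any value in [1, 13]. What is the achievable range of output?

Substituting into the wages equation gives wages = -2*tariff + 8.
Substituting into the demand equation gives demand = -2*tariff + 17.
output becomes -2*tariff + 56.
Linear in tariff, so extremes are at the endpoints: tariff = 1 gives output = 54; tariff = 13 gives output = 30.

30 to 54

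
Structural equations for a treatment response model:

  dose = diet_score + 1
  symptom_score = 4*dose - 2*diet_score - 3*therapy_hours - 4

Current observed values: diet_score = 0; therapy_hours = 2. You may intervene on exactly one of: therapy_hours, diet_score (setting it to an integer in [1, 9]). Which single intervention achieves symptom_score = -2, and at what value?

Intervening on therapy_hours: symptom_score = -3*therapy_hours. Reaching -2 requires therapy_hours = 2/3, not an integer.
Intervening on diet_score: with other inputs at their observed values, symptom_score = 2*diet_score - 6. Solving for -2 gives diet_score = 2, within [1, 9].

set diet_score = 2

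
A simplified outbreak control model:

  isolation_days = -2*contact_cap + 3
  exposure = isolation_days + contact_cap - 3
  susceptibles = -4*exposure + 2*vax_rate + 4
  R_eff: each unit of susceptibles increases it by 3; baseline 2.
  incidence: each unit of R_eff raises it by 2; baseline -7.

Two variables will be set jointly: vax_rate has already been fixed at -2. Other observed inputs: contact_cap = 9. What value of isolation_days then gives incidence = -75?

isolation_days = -3

With vax_rate held at -2:
Intervening on isolation_days fixes its value directly, overriding its dependence on contact_cap.
Substituting into the exposure equation gives exposure = isolation_days + 6.
This gives susceptibles = -4*isolation_days - 24.
So R_eff = -12*isolation_days - 70.
incidence becomes -24*isolation_days - 147.
Solve -24*isolation_days - 147 = -75: isolation_days = (-75 + 147) / -24 = -3.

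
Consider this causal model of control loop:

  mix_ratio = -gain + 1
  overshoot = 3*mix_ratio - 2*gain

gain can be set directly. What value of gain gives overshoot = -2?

Substituting into the overshoot equation gives overshoot = -5*gain + 3.
Solve -5*gain + 3 = -2: gain = (-2 - 3) / -5 = 1.

gain = 1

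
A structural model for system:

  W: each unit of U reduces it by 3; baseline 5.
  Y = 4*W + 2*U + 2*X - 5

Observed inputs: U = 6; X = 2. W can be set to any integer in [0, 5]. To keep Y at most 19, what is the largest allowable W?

W = 2

Intervening on W fixes its value directly, overriding its dependence on U.
Substituting into the Y equation gives Y = 4*W + 11.
Require 4*W + 11 ≤ 19, so W ≤ 2.
The largest integer in [0, 5] satisfying this is 2.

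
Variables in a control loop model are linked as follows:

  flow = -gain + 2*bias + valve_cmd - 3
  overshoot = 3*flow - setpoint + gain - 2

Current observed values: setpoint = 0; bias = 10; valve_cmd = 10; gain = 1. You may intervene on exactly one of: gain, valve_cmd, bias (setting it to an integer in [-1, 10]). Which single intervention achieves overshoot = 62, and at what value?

Intervening on gain: overshoot = -2*gain + 79. Reaching 62 requires gain = 17/2, not an integer.
Intervening on valve_cmd: with other inputs at their observed values, overshoot = 3*valve_cmd + 47. Solving for 62 gives valve_cmd = 5, within [-1, 10].
Intervening on bias: overshoot = 6*bias + 17. Reaching 62 requires bias = 15/2, not an integer.

set valve_cmd = 5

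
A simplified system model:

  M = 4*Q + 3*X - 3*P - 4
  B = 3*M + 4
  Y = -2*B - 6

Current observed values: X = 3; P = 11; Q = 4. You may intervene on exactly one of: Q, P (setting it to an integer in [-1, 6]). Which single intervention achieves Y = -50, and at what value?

set P = 5

Intervening on Q: Y = -24*Q + 154. Reaching -50 requires Q = 17/2, not an integer.
Intervening on P: with other inputs at their observed values, Y = 18*P - 140. Solving for -50 gives P = 5, within [-1, 6].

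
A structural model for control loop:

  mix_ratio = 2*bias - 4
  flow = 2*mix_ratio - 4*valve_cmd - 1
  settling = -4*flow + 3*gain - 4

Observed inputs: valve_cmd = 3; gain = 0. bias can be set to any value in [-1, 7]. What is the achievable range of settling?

Substituting into the flow equation gives flow = 4*bias - 21.
Substituting into the settling equation gives settling = -16*bias + 80.
Linear in bias, so extremes are at the endpoints: bias = -1 gives settling = 96; bias = 7 gives settling = -32.

-32 to 96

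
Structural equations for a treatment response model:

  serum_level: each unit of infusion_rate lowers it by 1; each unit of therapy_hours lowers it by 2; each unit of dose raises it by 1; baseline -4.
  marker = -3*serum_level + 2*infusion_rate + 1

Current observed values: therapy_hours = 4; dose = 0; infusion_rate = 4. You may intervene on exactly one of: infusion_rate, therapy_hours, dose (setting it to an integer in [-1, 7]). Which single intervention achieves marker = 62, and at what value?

set infusion_rate = 5

Intervening on infusion_rate: with other inputs at their observed values, marker = 5*infusion_rate + 37. Solving for 62 gives infusion_rate = 5, within [-1, 7].
Intervening on therapy_hours: marker = 6*therapy_hours + 33. Reaching 62 requires therapy_hours = 29/6, not an integer.
Intervening on dose: marker = -3*dose + 57. Reaching 62 requires dose = -5/3, not an integer.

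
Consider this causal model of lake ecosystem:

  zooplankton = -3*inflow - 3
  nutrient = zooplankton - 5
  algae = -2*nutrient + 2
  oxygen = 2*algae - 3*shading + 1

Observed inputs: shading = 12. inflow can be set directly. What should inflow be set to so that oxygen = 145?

inflow = 12

Substituting into the nutrient equation gives nutrient = -3*inflow - 8.
Substituting into the algae equation gives algae = 6*inflow + 18.
oxygen becomes 12*inflow + 1.
Solve 12*inflow + 1 = 145: inflow = (145 - 1) / 12 = 12.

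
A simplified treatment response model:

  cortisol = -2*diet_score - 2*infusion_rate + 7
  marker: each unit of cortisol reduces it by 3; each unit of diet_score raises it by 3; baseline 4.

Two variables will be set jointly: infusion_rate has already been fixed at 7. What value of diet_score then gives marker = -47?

diet_score = -8

With infusion_rate held at 7:
Substituting into the cortisol equation gives cortisol = -2*diet_score - 7.
So marker = 9*diet_score + 25.
Solve 9*diet_score + 25 = -47: diet_score = (-47 - 25) / 9 = -8.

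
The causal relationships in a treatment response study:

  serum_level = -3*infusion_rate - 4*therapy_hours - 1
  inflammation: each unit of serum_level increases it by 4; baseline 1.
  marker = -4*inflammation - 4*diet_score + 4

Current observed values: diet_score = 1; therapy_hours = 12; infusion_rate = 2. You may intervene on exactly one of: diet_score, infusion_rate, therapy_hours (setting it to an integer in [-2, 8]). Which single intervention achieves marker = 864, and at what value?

set diet_score = 4

Intervening on diet_score: with other inputs at their observed values, marker = -4*diet_score + 880. Solving for 864 gives diet_score = 4, within [-2, 8].
Intervening on infusion_rate: marker = 48*infusion_rate + 780. Reaching 864 requires infusion_rate = 7/4, not an integer.
Intervening on therapy_hours: marker = 64*therapy_hours + 108. Reaching 864 requires therapy_hours = 189/16, not an integer.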